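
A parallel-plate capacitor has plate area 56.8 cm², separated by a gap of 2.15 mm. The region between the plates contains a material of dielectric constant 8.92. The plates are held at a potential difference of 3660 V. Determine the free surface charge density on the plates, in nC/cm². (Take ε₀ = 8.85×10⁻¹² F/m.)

A = 56.8 cm² = 5.68×10⁻³ m².
C = κε₀A/d = 8.92 × 8.85×10⁻¹² × 5.68×10⁻³ / 2.15×10⁻³ = 2.09×10⁻¹⁰ F.
σ = Q/A = CV/A = 2.09×10⁻¹⁰ × 3660 / 5.68×10⁻³ = 1.34×10⁻⁴ C/m².

σ ≈ 13.4 nC/cm²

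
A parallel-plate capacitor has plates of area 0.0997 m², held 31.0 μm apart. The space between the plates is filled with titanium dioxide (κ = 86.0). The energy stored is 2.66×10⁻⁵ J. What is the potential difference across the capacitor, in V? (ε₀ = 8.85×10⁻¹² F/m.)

C = κε₀A/d = 86.0 × 8.85×10⁻¹² × 9.97×10⁻² / 3.10×10⁻⁵ = 2.45×10⁻⁶ F.
V = √(2U/C) = √(2 × 2.66×10⁻⁵ / 2.45×10⁻⁶) = 4.66 V.

4.66 V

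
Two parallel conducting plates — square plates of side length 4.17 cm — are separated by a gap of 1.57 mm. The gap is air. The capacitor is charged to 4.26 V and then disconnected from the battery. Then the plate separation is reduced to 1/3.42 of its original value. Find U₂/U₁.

Isolated ⇒ Q is held fixed.
C₂ = 3.42 C₁ and U = Q²/(2C), so U₂/U₁ = C₁/C₂ = 0.292.

0.292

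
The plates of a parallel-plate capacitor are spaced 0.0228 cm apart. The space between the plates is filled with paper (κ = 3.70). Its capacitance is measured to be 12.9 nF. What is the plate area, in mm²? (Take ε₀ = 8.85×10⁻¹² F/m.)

8.98×10⁴ mm²

A = Cd/(κε₀) = 1.29×10⁻⁸ × 2.28×10⁻⁴ / (3.70 × 8.85×10⁻¹²) = 8.98×10⁻² m².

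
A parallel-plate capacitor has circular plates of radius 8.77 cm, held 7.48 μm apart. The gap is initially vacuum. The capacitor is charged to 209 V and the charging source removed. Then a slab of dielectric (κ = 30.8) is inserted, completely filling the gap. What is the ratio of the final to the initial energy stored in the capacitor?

Isolated ⇒ Q is held fixed.
C₂ = 30.8 C₁ and U = Q²/(2C), so U₂/U₁ = C₁/C₂ = 0.0325.

0.0325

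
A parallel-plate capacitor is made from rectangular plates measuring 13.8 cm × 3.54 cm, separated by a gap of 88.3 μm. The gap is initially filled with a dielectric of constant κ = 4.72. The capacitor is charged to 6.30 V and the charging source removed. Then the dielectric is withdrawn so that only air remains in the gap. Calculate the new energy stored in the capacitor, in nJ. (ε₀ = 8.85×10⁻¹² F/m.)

A = 13.8 × 3.54 cm² = 4.89×10⁻³ m².
Initially C₁ = κε₀A/d = 4.72 × 8.85×10⁻¹² × 4.89×10⁻³ / 8.83×10⁻⁵ = 2.31×10⁻⁹ F.
U₁ = 4.59×10⁻⁸ J.
Isolated ⇒ Q is held fixed. C₂ = 0.212 C₁ and U = Q²/(2C), so U₂/U₁ = C₁/C₂ = 4.72.
U₂ = 4.72 × 4.59×10⁻⁸ = 2.16×10⁻⁷ J.

U ≈ 216 nJ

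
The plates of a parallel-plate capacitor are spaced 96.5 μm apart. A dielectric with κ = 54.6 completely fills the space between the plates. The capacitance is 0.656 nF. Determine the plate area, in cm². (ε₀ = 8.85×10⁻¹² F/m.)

A = Cd/(κε₀) = 6.56×10⁻¹⁰ × 9.65×10⁻⁵ / (54.6 × 8.85×10⁻¹²) = 1.31×10⁻⁴ m².

1.31 cm²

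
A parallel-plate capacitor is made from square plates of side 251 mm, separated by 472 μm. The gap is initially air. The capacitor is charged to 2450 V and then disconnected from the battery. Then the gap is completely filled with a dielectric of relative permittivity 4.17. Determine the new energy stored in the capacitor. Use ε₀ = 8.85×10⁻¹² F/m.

A = (251 mm)² = 6.30×10⁻² m².
Initially C₁ = ε₀A/d = 8.85×10⁻¹² × 6.30×10⁻² / 4.72×10⁻⁴ = 1.18×10⁻⁹ F.
U₁ = 3.55×10⁻³ J.
Isolated ⇒ Q is held fixed. C₂ = 4.17 C₁ and U = Q²/(2C), so U₂/U₁ = C₁/C₂ = 0.240.
U₂ = 0.240 × 3.55×10⁻³ = 8.50×10⁻⁴ J.

U ≈ 0.850 mJ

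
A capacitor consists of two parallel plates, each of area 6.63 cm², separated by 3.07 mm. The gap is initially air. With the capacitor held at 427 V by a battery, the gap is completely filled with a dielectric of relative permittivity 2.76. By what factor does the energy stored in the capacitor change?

Battery connected ⇒ V is held fixed.
C₂ = 2.76 C₁ and U = ½CV², so U₂/U₁ = C₂/C₁ = 2.76.

U₂/U₁ ≈ 2.76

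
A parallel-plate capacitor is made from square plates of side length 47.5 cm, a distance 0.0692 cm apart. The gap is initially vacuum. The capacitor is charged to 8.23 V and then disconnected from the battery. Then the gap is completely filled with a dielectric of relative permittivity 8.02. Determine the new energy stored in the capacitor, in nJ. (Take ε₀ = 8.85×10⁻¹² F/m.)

U ≈ 12.2 nJ

A = (47.5 cm)² = 0.226 m².
Initially C₁ = ε₀A/d = 8.85×10⁻¹² × 0.226 / 6.92×10⁻⁴ = 2.89×10⁻⁹ F.
U₁ = 9.77×10⁻⁸ J.
Isolated ⇒ Q is held fixed. C₂ = 8.02 C₁ and U = Q²/(2C), so U₂/U₁ = C₁/C₂ = 0.125.
U₂ = 0.125 × 9.77×10⁻⁸ = 1.22×10⁻⁸ J.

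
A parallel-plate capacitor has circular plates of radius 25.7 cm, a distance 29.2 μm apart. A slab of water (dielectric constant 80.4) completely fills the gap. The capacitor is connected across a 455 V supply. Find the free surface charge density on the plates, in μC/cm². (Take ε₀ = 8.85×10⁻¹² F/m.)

σ ≈ 1.11 μC/cm²

A = π(25.7 cm)² = 0.207 m².
C = κε₀A/d = 80.4 × 8.85×10⁻¹² × 0.207 / 2.92×10⁻⁵ = 5.06×10⁻⁶ F.
σ = Q/A = CV/A = 5.06×10⁻⁶ × 455 / 0.207 = 1.11×10⁻² C/m².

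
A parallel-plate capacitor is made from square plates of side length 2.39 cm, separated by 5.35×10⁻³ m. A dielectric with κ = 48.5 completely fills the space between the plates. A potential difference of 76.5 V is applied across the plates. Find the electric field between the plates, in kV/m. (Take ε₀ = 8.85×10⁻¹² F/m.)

E = V/d = 76.5 / 5.35×10⁻³ = 1.43×10⁴ V/m.

14.3 kV/m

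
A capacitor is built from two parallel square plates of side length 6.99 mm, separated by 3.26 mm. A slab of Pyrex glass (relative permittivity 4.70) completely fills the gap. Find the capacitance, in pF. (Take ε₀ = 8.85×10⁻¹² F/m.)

A = (6.99 mm)² = 4.89×10⁻⁵ m².
C = κε₀A/d = 4.70 × 8.85×10⁻¹² × 4.89×10⁻⁵ / 3.26×10⁻³ = 6.23×10⁻¹³ F.

C ≈ 0.623 pF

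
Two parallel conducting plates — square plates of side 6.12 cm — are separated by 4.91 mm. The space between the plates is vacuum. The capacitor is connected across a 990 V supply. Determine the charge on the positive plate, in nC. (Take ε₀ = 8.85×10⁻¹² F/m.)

Q ≈ 6.68 nC

A = (6.12 cm)² = 3.75×10⁻³ m².
C = ε₀A/d = 8.85×10⁻¹² × 3.75×10⁻³ / 4.91×10⁻³ = 6.75×10⁻¹² F.
Q = CV = 6.75×10⁻¹² × 990 = 6.68×10⁻⁹ C.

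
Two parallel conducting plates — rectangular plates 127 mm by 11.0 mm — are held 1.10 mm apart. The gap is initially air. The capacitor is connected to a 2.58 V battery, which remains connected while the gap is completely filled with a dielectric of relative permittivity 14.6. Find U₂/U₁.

Battery connected ⇒ V is held fixed.
C₂ = 14.6 C₁ and U = ½CV², so U₂/U₁ = C₂/C₁ = 14.6.

U₂/U₁ ≈ 14.6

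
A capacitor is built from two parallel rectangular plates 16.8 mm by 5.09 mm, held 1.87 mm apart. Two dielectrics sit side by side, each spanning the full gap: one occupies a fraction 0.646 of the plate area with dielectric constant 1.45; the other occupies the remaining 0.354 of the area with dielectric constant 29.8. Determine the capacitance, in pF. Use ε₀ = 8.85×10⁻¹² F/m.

C ≈ 4.65 pF

A = 16.8 × 5.09 mm² = 8.55×10⁻⁵ m².
Side-by-side slabs ⇒ two capacitors in parallel, each spanning the full gap.
C₁ = κ₁ε₀A₁/d = 1.45 × 8.85×10⁻¹² × 5.52×10⁻⁵ / 1.87×10⁻³ = 3.79×10⁻¹³ F.
C₂ = κ₂ε₀A₂/d = 29.8 × 8.85×10⁻¹² × 3.03×10⁻⁵ / 1.87×10⁻³ = 4.27×10⁻¹² F.
C = C₁ + C₂ = 4.65×10⁻¹² F.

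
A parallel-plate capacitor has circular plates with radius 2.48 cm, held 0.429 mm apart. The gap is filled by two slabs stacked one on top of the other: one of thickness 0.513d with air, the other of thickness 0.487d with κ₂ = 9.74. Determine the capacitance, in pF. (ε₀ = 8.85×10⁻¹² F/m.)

70.8 pF

A = π(2.48 cm)² = 1.93×10⁻³ m².
Stacked slabs ⇒ two capacitors in series, each with the full plate area.
C₁ = κ₁ε₀A/d₁ = 1.00 × 8.85×10⁻¹² × 1.93×10⁻³ / 2.20×10⁻⁴ = 7.77×10⁻¹¹ F.
C₂ = κ₂ε₀A/d₂ = 9.74 × 8.85×10⁻¹² × 1.93×10⁻³ / 2.09×10⁻⁴ = 7.97×10⁻¹⁰ F.
C = (1/C₁ + 1/C₂)⁻¹ = 7.08×10⁻¹¹ F.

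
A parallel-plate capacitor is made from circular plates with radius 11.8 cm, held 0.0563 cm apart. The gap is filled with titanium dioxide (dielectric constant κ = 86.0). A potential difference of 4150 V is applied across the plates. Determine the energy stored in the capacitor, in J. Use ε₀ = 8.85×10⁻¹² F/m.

A = π(11.8 cm)² = 4.37×10⁻² m².
C = κε₀A/d = 86.0 × 8.85×10⁻¹² × 4.37×10⁻² / 5.63×10⁻⁴ = 5.91×10⁻⁸ F.
U = ½CV² = ½ × 5.91×10⁻⁸ × (4150)² = 0.509 J.

0.509 J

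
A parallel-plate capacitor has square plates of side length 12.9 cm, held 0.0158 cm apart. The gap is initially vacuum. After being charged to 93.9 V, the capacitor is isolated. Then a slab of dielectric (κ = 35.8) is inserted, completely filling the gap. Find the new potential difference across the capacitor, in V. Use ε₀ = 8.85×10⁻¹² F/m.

2.62 V

A = (12.9 cm)² = 1.66×10⁻² m².
Initially C₁ = ε₀A/d = 8.85×10⁻¹² × 1.66×10⁻² / 1.58×10⁻⁴ = 9.32×10⁻¹⁰ F.
V₁ = 93.9 V.
Isolated ⇒ Q is held fixed. C₂ = 35.8 C₁ and V = Q/C, so V₂/V₁ = C₁/C₂ = 0.0279.
V₂ = 0.0279 × 93.9 = 2.62 V.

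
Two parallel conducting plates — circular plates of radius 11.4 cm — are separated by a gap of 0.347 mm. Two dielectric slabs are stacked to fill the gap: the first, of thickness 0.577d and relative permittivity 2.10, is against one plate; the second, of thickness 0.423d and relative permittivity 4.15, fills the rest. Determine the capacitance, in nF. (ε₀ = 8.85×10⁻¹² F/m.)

A = π(11.4 cm)² = 4.08×10⁻² m².
Stacked slabs ⇒ two capacitors in series, each with the full plate area.
C₁ = κ₁ε₀A/d₁ = 2.10 × 8.85×10⁻¹² × 4.08×10⁻² / 2.00×10⁻⁴ = 3.79×10⁻⁹ F.
C₂ = κ₂ε₀A/d₂ = 4.15 × 8.85×10⁻¹² × 4.08×10⁻² / 1.47×10⁻⁴ = 1.02×10⁻⁸ F.
C = (1/C₁ + 1/C₂)⁻¹ = 2.76×10⁻⁹ F.

2.76 nF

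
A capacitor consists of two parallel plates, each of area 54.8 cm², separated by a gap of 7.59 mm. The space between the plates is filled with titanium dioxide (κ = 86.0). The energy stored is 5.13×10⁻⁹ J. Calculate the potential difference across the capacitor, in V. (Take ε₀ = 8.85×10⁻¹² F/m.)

A = 54.8 cm² = 5.48×10⁻³ m².
C = κε₀A/d = 86.0 × 8.85×10⁻¹² × 5.48×10⁻³ / 7.59×10⁻³ = 5.50×10⁻¹⁰ F.
V = √(2U/C) = √(2 × 5.13×10⁻⁹ / 5.50×10⁻¹⁰) = 4.32 V.

4.32 V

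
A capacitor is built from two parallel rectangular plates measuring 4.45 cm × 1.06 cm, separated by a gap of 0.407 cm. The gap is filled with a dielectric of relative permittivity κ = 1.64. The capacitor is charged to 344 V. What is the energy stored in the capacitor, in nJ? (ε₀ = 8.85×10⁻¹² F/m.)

A = 4.45 × 1.06 cm² = 4.72×10⁻⁴ m².
C = κε₀A/d = 1.64 × 8.85×10⁻¹² × 4.72×10⁻⁴ / 4.07×10⁻³ = 1.68×10⁻¹² F.
U = ½CV² = ½ × 1.68×10⁻¹² × (344)² = 9.95×10⁻⁸ J.

U ≈ 99.5 nJ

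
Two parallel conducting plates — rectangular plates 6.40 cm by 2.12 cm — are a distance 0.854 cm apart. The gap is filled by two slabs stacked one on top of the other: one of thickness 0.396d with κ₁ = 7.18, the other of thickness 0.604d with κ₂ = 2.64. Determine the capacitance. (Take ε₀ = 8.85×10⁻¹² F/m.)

A = 6.40 × 2.12 cm² = 1.36×10⁻³ m².
Stacked slabs ⇒ two capacitors in series, each with the full plate area.
C₁ = κ₁ε₀A/d₁ = 7.18 × 8.85×10⁻¹² × 1.36×10⁻³ / 3.38×10⁻³ = 2.55×10⁻¹¹ F.
C₂ = κ₂ε₀A/d₂ = 2.64 × 8.85×10⁻¹² × 1.36×10⁻³ / 5.16×10⁻³ = 6.15×10⁻¹² F.
C = (1/C₁ + 1/C₂)⁻¹ = 4.95×10⁻¹² F.

C ≈ 4.95 pF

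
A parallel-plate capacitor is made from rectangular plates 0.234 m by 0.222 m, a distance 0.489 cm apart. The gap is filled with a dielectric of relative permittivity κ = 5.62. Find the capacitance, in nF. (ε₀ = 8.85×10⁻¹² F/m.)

A = 0.234 × 0.222 m² = 5.19×10⁻² m².
C = κε₀A/d = 5.62 × 8.85×10⁻¹² × 5.19×10⁻² / 4.89×10⁻³ = 5.28×10⁻¹⁰ F.

C ≈ 0.528 nF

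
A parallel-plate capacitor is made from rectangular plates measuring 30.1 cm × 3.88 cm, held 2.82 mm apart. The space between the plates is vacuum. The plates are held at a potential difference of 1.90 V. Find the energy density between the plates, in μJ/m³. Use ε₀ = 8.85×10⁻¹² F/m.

E = V/d = 1.90 / 2.82×10⁻³ = 6.74×10² V/m.
u = ½ε₀E² = ½ × 8.85×10⁻¹² × (6.74×10²)² = 2.01×10⁻⁶ J/m³.

u ≈ 2.01 μJ/m³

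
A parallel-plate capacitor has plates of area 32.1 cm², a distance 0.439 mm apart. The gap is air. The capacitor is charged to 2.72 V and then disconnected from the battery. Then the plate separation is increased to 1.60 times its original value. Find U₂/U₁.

Isolated ⇒ Q is held fixed.
C₂ = 0.625 C₁ and U = Q²/(2C), so U₂/U₁ = C₁/C₂ = 1.60.

U₂/U₁ ≈ 1.60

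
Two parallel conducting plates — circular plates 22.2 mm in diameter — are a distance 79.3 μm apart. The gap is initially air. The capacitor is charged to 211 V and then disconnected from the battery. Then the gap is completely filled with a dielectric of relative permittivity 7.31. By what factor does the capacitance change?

C = κε₀A/d scales with κ, so C₂/C₁ = κ = 7.31.

C₂/C₁ ≈ 7.31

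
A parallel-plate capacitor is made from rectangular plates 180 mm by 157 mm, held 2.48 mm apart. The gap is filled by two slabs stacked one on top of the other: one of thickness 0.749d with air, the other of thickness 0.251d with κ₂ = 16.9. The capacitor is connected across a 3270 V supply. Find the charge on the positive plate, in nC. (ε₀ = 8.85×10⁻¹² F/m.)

Q ≈ 432 nC

A = 180 × 157 mm² = 2.83×10⁻² m².
Stacked slabs ⇒ two capacitors in series, each with the full plate area.
C₁ = κ₁ε₀A/d₁ = 1.00 × 8.85×10⁻¹² × 2.83×10⁻² / 1.86×10⁻³ = 1.35×10⁻¹⁰ F.
C₂ = κ₂ε₀A/d₂ = 16.9 × 8.85×10⁻¹² × 2.83×10⁻² / 6.22×10⁻⁴ = 6.79×10⁻⁹ F.
C = (1/C₁ + 1/C₂)⁻¹ = 1.32×10⁻¹⁰ F.
Q = CV = 1.32×10⁻¹⁰ × 3270 = 4.32×10⁻⁷ C.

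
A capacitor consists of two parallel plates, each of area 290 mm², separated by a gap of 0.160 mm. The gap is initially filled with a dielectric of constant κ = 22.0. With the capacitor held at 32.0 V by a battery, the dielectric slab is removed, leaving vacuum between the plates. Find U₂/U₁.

Battery connected ⇒ V is held fixed.
C₂ = 0.0455 C₁ and U = ½CV², so U₂/U₁ = C₂/C₁ = 0.0455.

0.0455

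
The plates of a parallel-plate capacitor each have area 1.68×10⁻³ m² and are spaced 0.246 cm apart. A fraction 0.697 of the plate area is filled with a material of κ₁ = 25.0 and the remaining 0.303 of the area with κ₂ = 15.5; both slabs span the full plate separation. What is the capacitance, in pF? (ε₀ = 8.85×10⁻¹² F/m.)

Side-by-side slabs ⇒ two capacitors in parallel, each spanning the full gap.
C₁ = κ₁ε₀A₁/d = 25.0 × 8.85×10⁻¹² × 1.17×10⁻³ / 2.46×10⁻³ = 1.05×10⁻¹⁰ F.
C₂ = κ₂ε₀A₂/d = 15.5 × 8.85×10⁻¹² × 5.09×10⁻⁴ / 2.46×10⁻³ = 2.84×10⁻¹¹ F.
C = C₁ + C₂ = 1.34×10⁻¹⁰ F.

134 pF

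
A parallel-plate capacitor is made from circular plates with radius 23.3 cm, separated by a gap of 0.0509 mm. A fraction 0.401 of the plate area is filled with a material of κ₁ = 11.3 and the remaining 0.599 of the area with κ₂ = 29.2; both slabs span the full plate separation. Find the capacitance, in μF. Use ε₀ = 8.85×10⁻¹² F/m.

C ≈ 0.653 μF

A = π(23.3 cm)² = 0.171 m².
Side-by-side slabs ⇒ two capacitors in parallel, each spanning the full gap.
C₁ = κ₁ε₀A₁/d = 11.3 × 8.85×10⁻¹² × 6.84×10⁻² / 5.09×10⁻⁵ = 1.34×10⁻⁷ F.
C₂ = κ₂ε₀A₂/d = 29.2 × 8.85×10⁻¹² × 0.102 / 5.09×10⁻⁵ = 5.19×10⁻⁷ F.
C = C₁ + C₂ = 6.53×10⁻⁷ F.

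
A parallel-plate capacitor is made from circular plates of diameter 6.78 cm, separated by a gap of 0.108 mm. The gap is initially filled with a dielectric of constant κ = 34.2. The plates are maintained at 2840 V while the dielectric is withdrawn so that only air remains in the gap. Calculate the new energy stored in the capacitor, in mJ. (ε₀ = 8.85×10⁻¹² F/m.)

A = π(6.78/2 cm)² = 3.61×10⁻³ m².
Initially C₁ = κε₀A/d = 34.2 × 8.85×10⁻¹² × 3.61×10⁻³ / 1.08×10⁻⁴ = 1.01×10⁻⁸ F.
U₁ = 4.08×10⁻² J.
Battery connected ⇒ V is held fixed. C₂ = 0.0292 C₁ and U = ½CV², so U₂/U₁ = C₂/C₁ = 0.0292.
U₂ = 0.0292 × 4.08×10⁻² = 1.19×10⁻³ J.

U ≈ 1.19 mJ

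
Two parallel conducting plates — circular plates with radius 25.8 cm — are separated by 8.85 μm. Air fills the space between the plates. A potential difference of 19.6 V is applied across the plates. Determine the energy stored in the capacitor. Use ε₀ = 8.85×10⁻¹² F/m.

U ≈ 40.2 μJ

A = π(25.8 cm)² = 0.209 m².
C = ε₀A/d = 8.85×10⁻¹² × 0.209 / 8.85×10⁻⁶ = 2.09×10⁻⁷ F.
U = ½CV² = ½ × 2.09×10⁻⁷ × (19.6)² = 4.02×10⁻⁵ J.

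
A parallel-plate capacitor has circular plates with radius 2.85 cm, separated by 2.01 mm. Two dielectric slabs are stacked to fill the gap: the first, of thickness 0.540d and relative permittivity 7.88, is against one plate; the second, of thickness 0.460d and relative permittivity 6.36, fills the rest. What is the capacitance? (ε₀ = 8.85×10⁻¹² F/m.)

79.8 pF

A = π(2.85 cm)² = 2.55×10⁻³ m².
Stacked slabs ⇒ two capacitors in series, each with the full plate area.
C₁ = κ₁ε₀A/d₁ = 7.88 × 8.85×10⁻¹² × 2.55×10⁻³ / 1.09×10⁻³ = 1.64×10⁻¹⁰ F.
C₂ = κ₂ε₀A/d₂ = 6.36 × 8.85×10⁻¹² × 2.55×10⁻³ / 9.25×10⁻⁴ = 1.55×10⁻¹⁰ F.
C = (1/C₁ + 1/C₂)⁻¹ = 7.98×10⁻¹¹ F.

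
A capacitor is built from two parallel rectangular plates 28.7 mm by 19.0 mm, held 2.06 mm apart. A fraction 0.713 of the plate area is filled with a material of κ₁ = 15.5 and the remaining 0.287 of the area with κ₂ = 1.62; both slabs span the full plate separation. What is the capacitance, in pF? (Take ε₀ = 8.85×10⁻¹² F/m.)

C ≈ 27.0 pF

A = 28.7 × 19.0 mm² = 5.45×10⁻⁴ m².
Side-by-side slabs ⇒ two capacitors in parallel, each spanning the full gap.
C₁ = κ₁ε₀A₁/d = 15.5 × 8.85×10⁻¹² × 3.89×10⁻⁴ / 2.06×10⁻³ = 2.59×10⁻¹¹ F.
C₂ = κ₂ε₀A₂/d = 1.62 × 8.85×10⁻¹² × 1.57×10⁻⁴ / 2.06×10⁻³ = 1.09×10⁻¹² F.
C = C₁ + C₂ = 2.70×10⁻¹¹ F.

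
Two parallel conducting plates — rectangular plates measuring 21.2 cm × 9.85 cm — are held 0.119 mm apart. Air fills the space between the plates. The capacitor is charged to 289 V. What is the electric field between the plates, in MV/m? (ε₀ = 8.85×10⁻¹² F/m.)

E = V/d = 289 / 1.19×10⁻⁴ = 2.43×10⁶ V/m.

E ≈ 2.43 MV/m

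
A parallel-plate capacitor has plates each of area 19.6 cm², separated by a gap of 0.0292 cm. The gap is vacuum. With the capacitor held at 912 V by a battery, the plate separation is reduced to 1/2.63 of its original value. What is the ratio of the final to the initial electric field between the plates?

Battery connected ⇒ V is held fixed.
E = V/d, so E₂/E₁ = d₁/d₂ = 2.63.

2.63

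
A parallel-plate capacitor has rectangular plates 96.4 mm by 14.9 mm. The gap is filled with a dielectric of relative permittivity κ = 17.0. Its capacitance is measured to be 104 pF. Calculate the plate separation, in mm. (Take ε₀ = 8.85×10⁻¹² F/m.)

A = 96.4 × 14.9 mm² = 1.44×10⁻³ m².
d = κε₀A/C = 17.0 × 8.85×10⁻¹² × 1.44×10⁻³ / 1.04×10⁻¹⁰ = 2.08×10⁻³ m.

d ≈ 2.08 mm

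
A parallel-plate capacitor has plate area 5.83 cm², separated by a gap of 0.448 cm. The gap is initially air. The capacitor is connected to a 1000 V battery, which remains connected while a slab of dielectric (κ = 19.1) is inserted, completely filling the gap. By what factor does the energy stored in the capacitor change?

Battery connected ⇒ V is held fixed.
C₂ = 19.1 C₁ and U = ½CV², so U₂/U₁ = C₂/C₁ = 19.1.

U₂/U₁ ≈ 19.1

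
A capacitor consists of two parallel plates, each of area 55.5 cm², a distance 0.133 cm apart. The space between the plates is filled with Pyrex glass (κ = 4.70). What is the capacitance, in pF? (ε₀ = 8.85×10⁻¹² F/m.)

C ≈ 174 pF

A = 55.5 cm² = 5.55×10⁻³ m².
C = κε₀A/d = 4.70 × 8.85×10⁻¹² × 5.55×10⁻³ / 1.33×10⁻³ = 1.74×10⁻¹⁰ F.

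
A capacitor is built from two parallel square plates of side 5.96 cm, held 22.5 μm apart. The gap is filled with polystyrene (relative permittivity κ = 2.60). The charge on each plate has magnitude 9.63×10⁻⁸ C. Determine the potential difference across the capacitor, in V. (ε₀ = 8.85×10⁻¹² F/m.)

A = (5.96 cm)² = 3.55×10⁻³ m².
C = κε₀A/d = 2.60 × 8.85×10⁻¹² × 3.55×10⁻³ / 2.25×10⁻⁵ = 3.63×10⁻⁹ F.
V = Q/C = 9.63×10⁻⁸ / 3.63×10⁻⁹ = 26.5 V.

26.5 V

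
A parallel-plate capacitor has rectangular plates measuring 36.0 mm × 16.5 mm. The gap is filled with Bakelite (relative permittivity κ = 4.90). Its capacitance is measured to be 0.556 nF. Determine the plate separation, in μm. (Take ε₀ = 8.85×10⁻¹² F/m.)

A = 36.0 × 16.5 mm² = 5.94×10⁻⁴ m².
d = κε₀A/C = 4.90 × 8.85×10⁻¹² × 5.94×10⁻⁴ / 5.56×10⁻¹⁰ = 4.63×10⁻⁵ m.

d ≈ 46.3 μm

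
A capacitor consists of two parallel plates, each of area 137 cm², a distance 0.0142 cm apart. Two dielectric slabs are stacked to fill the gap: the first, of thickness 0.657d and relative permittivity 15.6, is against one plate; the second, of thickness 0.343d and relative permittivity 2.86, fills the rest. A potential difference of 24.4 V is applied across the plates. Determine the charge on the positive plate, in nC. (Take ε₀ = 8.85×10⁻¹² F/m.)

129 nC

A = 137 cm² = 1.37×10⁻² m².
Stacked slabs ⇒ two capacitors in series, each with the full plate area.
C₁ = κ₁ε₀A/d₁ = 15.6 × 8.85×10⁻¹² × 1.37×10⁻² / 9.33×10⁻⁵ = 2.03×10⁻⁸ F.
C₂ = κ₂ε₀A/d₂ = 2.86 × 8.85×10⁻¹² × 1.37×10⁻² / 4.87×10⁻⁵ = 7.12×10⁻⁹ F.
C = (1/C₁ + 1/C₂)⁻¹ = 5.27×10⁻⁹ F.
Q = CV = 5.27×10⁻⁹ × 24.4 = 1.29×10⁻⁷ C.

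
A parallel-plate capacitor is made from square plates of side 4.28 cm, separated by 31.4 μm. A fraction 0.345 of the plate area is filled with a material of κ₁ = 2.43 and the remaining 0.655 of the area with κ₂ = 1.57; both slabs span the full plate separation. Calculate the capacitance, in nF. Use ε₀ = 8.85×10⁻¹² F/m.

A = (4.28 cm)² = 1.83×10⁻³ m².
Side-by-side slabs ⇒ two capacitors in parallel, each spanning the full gap.
C₁ = κ₁ε₀A₁/d = 2.43 × 8.85×10⁻¹² × 6.32×10⁻⁴ / 3.14×10⁻⁵ = 4.33×10⁻¹⁰ F.
C₂ = κ₂ε₀A₂/d = 1.57 × 8.85×10⁻¹² × 1.20×10⁻³ / 3.14×10⁻⁵ = 5.31×10⁻¹⁰ F.
C = C₁ + C₂ = 9.64×10⁻¹⁰ F.

C ≈ 0.964 nF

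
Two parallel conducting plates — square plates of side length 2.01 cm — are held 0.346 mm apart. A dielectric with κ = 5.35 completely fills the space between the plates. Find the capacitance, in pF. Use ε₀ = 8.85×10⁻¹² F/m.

55.3 pF

A = (2.01 cm)² = 4.04×10⁻⁴ m².
C = κε₀A/d = 5.35 × 8.85×10⁻¹² × 4.04×10⁻⁴ / 3.46×10⁻⁴ = 5.53×10⁻¹¹ F.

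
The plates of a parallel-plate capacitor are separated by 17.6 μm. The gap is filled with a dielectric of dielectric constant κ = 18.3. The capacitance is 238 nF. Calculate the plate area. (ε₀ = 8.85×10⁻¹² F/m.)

259 cm²

A = Cd/(κε₀) = 2.38×10⁻⁷ × 1.76×10⁻⁵ / (18.3 × 8.85×10⁻¹²) = 2.59×10⁻² m².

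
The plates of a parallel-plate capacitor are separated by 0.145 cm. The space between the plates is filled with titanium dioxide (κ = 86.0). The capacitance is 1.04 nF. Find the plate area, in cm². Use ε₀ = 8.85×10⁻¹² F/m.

A = Cd/(κε₀) = 1.04×10⁻⁹ × 1.45×10⁻³ / (86.0 × 8.85×10⁻¹²) = 1.98×10⁻³ m².

A ≈ 19.8 cm²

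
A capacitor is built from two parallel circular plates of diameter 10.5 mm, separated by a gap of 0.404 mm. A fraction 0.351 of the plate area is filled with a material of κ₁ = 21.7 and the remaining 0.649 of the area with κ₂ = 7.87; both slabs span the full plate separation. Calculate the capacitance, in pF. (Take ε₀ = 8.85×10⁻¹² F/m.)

A = π(10.5/2 mm)² = 8.66×10⁻⁵ m².
Side-by-side slabs ⇒ two capacitors in parallel, each spanning the full gap.
C₁ = κ₁ε₀A₁/d = 21.7 × 8.85×10⁻¹² × 3.04×10⁻⁵ / 4.04×10⁻⁴ = 1.44×10⁻¹¹ F.
C₂ = κ₂ε₀A₂/d = 7.87 × 8.85×10⁻¹² × 5.62×10⁻⁵ / 4.04×10⁻⁴ = 9.69×10⁻¹² F.
C = C₁ + C₂ = 2.41×10⁻¹¹ F.

C ≈ 24.1 pF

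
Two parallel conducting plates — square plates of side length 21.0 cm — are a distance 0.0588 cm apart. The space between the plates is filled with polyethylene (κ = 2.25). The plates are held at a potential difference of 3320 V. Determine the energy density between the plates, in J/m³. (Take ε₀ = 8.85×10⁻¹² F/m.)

E = V/d = 3320 / 5.88×10⁻⁴ = 5.65×10⁶ V/m.
u = ½κε₀E² = ½ × 2.25 × 8.85×10⁻¹² × (5.65×10⁶)² = 3.17×10² J/m³.

317 J/m³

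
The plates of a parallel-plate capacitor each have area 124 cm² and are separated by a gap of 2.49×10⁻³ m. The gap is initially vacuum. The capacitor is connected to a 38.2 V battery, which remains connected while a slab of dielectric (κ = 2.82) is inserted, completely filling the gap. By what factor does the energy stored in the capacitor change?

U₂/U₁ ≈ 2.82

Battery connected ⇒ V is held fixed.
C₂ = 2.82 C₁ and U = ½CV², so U₂/U₁ = C₂/C₁ = 2.82.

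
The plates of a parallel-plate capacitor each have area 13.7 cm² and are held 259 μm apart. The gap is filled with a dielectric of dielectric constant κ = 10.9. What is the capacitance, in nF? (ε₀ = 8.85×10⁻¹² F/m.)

A = 13.7 cm² = 1.37×10⁻³ m².
C = κε₀A/d = 10.9 × 8.85×10⁻¹² × 1.37×10⁻³ / 2.59×10⁻⁴ = 5.10×10⁻¹⁰ F.

C ≈ 0.510 nF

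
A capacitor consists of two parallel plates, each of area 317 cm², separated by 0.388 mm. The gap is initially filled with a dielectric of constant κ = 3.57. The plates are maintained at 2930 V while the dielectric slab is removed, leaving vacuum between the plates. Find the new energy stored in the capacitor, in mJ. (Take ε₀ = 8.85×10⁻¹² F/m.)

3.10 mJ

A = 317 cm² = 3.17×10⁻² m².
Initially C₁ = κε₀A/d = 3.57 × 8.85×10⁻¹² × 3.17×10⁻² / 3.88×10⁻⁴ = 2.58×10⁻⁹ F.
U₁ = 1.11×10⁻² J.
Battery connected ⇒ V is held fixed. C₂ = 0.280 C₁ and U = ½CV², so U₂/U₁ = C₂/C₁ = 0.280.
U₂ = 0.280 × 1.11×10⁻² = 3.10×10⁻³ J.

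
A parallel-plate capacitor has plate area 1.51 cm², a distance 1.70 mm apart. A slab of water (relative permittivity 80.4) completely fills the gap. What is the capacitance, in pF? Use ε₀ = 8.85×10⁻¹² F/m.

C ≈ 63.2 pF

A = 1.51 cm² = 1.51×10⁻⁴ m².
C = κε₀A/d = 80.4 × 8.85×10⁻¹² × 1.51×10⁻⁴ / 1.70×10⁻³ = 6.32×10⁻¹¹ F.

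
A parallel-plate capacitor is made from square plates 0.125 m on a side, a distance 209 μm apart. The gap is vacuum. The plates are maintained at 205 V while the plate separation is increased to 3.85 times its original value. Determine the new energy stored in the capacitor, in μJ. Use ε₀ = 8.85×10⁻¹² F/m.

U ≈ 3.61 μJ

A = (0.125 m)² = 1.56×10⁻² m².
Initially C₁ = ε₀A/d = 8.85×10⁻¹² × 1.56×10⁻² / 2.09×10⁻⁴ = 6.62×10⁻¹⁰ F.
U₁ = 1.39×10⁻⁵ J.
Battery connected ⇒ V is held fixed. C₂ = 0.260 C₁ and U = ½CV², so U₂/U₁ = C₂/C₁ = 0.260.
U₂ = 0.260 × 1.39×10⁻⁵ = 3.61×10⁻⁶ J.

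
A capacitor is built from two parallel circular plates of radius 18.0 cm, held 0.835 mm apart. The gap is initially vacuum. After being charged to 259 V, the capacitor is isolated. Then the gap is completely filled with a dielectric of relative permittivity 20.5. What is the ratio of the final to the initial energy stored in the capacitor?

Isolated ⇒ Q is held fixed.
C₂ = 20.5 C₁ and U = Q²/(2C), so U₂/U₁ = C₁/C₂ = 0.0488.

0.0488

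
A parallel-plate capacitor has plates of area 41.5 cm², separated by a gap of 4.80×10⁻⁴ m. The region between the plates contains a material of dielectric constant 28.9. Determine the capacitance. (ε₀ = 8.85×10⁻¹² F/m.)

C ≈ 2.21 nF

A = 41.5 cm² = 4.15×10⁻³ m².
C = κε₀A/d = 28.9 × 8.85×10⁻¹² × 4.15×10⁻³ / 4.80×10⁻⁴ = 2.21×10⁻⁹ F.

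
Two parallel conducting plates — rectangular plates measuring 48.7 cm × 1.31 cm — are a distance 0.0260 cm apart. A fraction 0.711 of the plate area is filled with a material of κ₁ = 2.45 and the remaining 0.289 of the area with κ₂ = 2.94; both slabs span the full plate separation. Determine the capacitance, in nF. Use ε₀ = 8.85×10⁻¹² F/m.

A = 48.7 × 1.31 cm² = 6.38×10⁻³ m².
Side-by-side slabs ⇒ two capacitors in parallel, each spanning the full gap.
C₁ = κ₁ε₀A₁/d = 2.45 × 8.85×10⁻¹² × 4.54×10⁻³ / 2.60×10⁻⁴ = 3.78×10⁻¹⁰ F.
C₂ = κ₂ε₀A₂/d = 2.94 × 8.85×10⁻¹² × 1.84×10⁻³ / 2.60×10⁻⁴ = 1.85×10⁻¹⁰ F.
C = C₁ + C₂ = 5.63×10⁻¹⁰ F.

0.563 nF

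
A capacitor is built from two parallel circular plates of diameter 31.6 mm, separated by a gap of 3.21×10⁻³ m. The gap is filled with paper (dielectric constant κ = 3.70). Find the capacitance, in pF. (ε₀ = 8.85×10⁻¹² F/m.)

C ≈ 8.00 pF

A = π(31.6/2 mm)² = 7.84×10⁻⁴ m².
C = κε₀A/d = 3.70 × 8.85×10⁻¹² × 7.84×10⁻⁴ / 3.21×10⁻³ = 8.00×10⁻¹² F.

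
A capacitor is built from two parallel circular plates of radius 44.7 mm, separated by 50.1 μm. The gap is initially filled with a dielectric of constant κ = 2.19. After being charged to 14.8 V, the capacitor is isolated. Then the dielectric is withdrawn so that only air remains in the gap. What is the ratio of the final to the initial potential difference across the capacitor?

Isolated ⇒ Q is held fixed.
C₂ = 0.457 C₁ and V = Q/C, so V₂/V₁ = C₁/C₂ = 2.19.

2.19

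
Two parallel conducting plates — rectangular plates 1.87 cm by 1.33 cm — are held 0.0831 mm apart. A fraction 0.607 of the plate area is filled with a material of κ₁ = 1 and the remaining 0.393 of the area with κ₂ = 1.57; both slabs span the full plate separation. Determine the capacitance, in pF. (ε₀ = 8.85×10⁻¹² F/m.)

A = 1.87 × 1.33 cm² = 2.49×10⁻⁴ m².
Side-by-side slabs ⇒ two capacitors in parallel, each spanning the full gap.
C₁ = κ₁ε₀A₁/d = 1.00 × 8.85×10⁻¹² × 1.51×10⁻⁴ / 8.31×10⁻⁵ = 1.61×10⁻¹¹ F.
C₂ = κ₂ε₀A₂/d = 1.57 × 8.85×10⁻¹² × 9.77×10⁻⁵ / 8.31×10⁻⁵ = 1.63×10⁻¹¹ F.
C = C₁ + C₂ = 3.24×10⁻¹¹ F.

32.4 pF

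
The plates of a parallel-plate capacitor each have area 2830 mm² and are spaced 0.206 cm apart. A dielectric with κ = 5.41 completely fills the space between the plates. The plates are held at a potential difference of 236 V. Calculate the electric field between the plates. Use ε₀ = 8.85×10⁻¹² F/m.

115 V/mm

E = V/d = 236 / 2.06×10⁻³ = 1.15×10⁵ V/m.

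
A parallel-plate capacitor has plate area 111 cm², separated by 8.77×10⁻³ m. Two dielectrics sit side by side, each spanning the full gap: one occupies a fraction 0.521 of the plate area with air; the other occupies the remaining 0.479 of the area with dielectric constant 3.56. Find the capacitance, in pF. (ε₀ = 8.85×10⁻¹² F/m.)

A = 111 cm² = 1.11×10⁻² m².
Side-by-side slabs ⇒ two capacitors in parallel, each spanning the full gap.
C₁ = κ₁ε₀A₁/d = 1.00 × 8.85×10⁻¹² × 5.78×10⁻³ / 8.77×10⁻³ = 5.84×10⁻¹² F.
C₂ = κ₂ε₀A₂/d = 3.56 × 8.85×10⁻¹² × 5.32×10⁻³ / 8.77×10⁻³ = 1.91×10⁻¹¹ F.
C = C₁ + C₂ = 2.49×10⁻¹¹ F.

C ≈ 24.9 pF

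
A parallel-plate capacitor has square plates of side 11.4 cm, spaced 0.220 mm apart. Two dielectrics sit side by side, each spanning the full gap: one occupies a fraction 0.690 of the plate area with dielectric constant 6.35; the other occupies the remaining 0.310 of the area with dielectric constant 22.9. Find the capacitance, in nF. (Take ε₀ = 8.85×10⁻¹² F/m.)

A = (11.4 cm)² = 1.30×10⁻² m².
Side-by-side slabs ⇒ two capacitors in parallel, each spanning the full gap.
C₁ = κ₁ε₀A₁/d = 6.35 × 8.85×10⁻¹² × 8.97×10⁻³ / 2.20×10⁻⁴ = 2.29×10⁻⁹ F.
C₂ = κ₂ε₀A₂/d = 22.9 × 8.85×10⁻¹² × 4.03×10⁻³ / 2.20×10⁻⁴ = 3.71×10⁻⁹ F.
C = C₁ + C₂ = 6.00×10⁻⁹ F.

C ≈ 6.00 nF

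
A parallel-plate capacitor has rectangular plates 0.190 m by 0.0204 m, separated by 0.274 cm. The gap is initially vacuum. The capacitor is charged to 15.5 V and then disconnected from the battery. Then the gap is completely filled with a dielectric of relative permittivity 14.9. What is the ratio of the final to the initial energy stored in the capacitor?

U₂/U₁ ≈ 0.0671

Isolated ⇒ Q is held fixed.
C₂ = 14.9 C₁ and U = Q²/(2C), so U₂/U₁ = C₁/C₂ = 0.0671.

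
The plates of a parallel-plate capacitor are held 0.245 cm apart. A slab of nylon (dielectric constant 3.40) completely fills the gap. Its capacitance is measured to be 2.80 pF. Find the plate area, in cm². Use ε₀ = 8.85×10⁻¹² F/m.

A = Cd/(κε₀) = 2.80×10⁻¹² × 2.45×10⁻³ / (3.40 × 8.85×10⁻¹²) = 2.28×10⁻⁴ m².

A ≈ 2.28 cm²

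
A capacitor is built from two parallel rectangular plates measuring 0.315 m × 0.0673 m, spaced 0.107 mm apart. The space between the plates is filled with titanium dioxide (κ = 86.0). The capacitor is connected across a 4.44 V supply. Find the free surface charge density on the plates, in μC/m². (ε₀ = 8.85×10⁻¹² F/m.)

σ ≈ 31.6 μC/m²

A = 0.315 × 0.0673 m² = 2.12×10⁻² m².
C = κε₀A/d = 86.0 × 8.85×10⁻¹² × 2.12×10⁻² / 1.07×10⁻⁴ = 1.51×10⁻⁷ F.
σ = Q/A = CV/A = 1.51×10⁻⁷ × 4.44 / 2.12×10⁻² = 3.16×10⁻⁵ C/m².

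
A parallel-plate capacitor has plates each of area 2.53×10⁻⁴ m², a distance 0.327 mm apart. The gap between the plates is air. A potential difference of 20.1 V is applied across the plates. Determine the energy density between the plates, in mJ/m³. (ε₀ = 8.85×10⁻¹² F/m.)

16.7 mJ/m³

E = V/d = 20.1 / 3.27×10⁻⁴ = 6.15×10⁴ V/m.
u = ½ε₀E² = ½ × 8.85×10⁻¹² × (6.15×10⁴)² = 1.67×10⁻² J/m³.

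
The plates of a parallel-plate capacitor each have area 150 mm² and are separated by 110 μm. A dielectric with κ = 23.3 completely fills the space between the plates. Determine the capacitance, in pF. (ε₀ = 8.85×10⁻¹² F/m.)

A = 150 mm² = 1.50×10⁻⁴ m².
C = κε₀A/d = 23.3 × 8.85×10⁻¹² × 1.50×10⁻⁴ / 1.10×10⁻⁴ = 2.81×10⁻¹⁰ F.

C ≈ 281 pF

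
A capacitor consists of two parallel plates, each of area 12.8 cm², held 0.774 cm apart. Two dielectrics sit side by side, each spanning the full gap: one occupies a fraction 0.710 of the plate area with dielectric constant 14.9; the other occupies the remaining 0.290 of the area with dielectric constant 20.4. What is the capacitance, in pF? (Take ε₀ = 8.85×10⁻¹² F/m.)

C ≈ 24.1 pF

A = 12.8 cm² = 1.28×10⁻³ m².
Side-by-side slabs ⇒ two capacitors in parallel, each spanning the full gap.
C₁ = κ₁ε₀A₁/d = 14.9 × 8.85×10⁻¹² × 9.09×10⁻⁴ / 7.74×10⁻³ = 1.55×10⁻¹¹ F.
C₂ = κ₂ε₀A₂/d = 20.4 × 8.85×10⁻¹² × 3.71×10⁻⁴ / 7.74×10⁻³ = 8.66×10⁻¹² F.
C = C₁ + C₂ = 2.41×10⁻¹¹ F.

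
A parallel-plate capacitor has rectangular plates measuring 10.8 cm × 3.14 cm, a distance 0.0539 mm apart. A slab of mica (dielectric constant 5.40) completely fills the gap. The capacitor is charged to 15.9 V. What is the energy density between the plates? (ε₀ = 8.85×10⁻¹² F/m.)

u ≈ 2.08 J/m³

E = V/d = 15.9 / 5.39×10⁻⁵ = 2.95×10⁵ V/m.
u = ½κε₀E² = ½ × 5.40 × 8.85×10⁻¹² × (2.95×10⁵)² = 2.08 J/m³.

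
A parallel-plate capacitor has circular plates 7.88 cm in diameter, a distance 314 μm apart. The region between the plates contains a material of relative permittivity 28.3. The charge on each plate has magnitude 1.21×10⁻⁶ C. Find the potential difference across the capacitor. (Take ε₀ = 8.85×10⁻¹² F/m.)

A = π(7.88/2 cm)² = 4.88×10⁻³ m².
C = κε₀A/d = 28.3 × 8.85×10⁻¹² × 4.88×10⁻³ / 3.14×10⁻⁴ = 3.89×10⁻⁹ F.
V = Q/C = 1.21×10⁻⁶ / 3.89×10⁻⁹ = 3.11×10² V.

V ≈ 311 V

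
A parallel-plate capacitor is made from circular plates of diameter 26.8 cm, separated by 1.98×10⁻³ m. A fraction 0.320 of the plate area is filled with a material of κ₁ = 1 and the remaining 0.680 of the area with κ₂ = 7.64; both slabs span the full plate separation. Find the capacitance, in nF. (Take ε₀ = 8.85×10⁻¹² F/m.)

1.39 nF

A = π(26.8/2 cm)² = 5.64×10⁻² m².
Side-by-side slabs ⇒ two capacitors in parallel, each spanning the full gap.
C₁ = κ₁ε₀A₁/d = 1.00 × 8.85×10⁻¹² × 1.81×10⁻² / 1.98×10⁻³ = 8.07×10⁻¹¹ F.
C₂ = κ₂ε₀A₂/d = 7.64 × 8.85×10⁻¹² × 3.84×10⁻² / 1.98×10⁻³ = 1.31×10⁻⁹ F.
C = C₁ + C₂ = 1.39×10⁻⁹ F.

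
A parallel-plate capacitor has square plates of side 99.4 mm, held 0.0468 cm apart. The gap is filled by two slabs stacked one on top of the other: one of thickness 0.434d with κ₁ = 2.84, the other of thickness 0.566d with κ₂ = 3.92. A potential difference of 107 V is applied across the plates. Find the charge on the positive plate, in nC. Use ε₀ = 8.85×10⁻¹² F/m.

Q ≈ 67.3 nC

A = (99.4 mm)² = 9.88×10⁻³ m².
Stacked slabs ⇒ two capacitors in series, each with the full plate area.
C₁ = κ₁ε₀A/d₁ = 2.84 × 8.85×10⁻¹² × 9.88×10⁻³ / 2.03×10⁻⁴ = 1.22×10⁻⁹ F.
C₂ = κ₂ε₀A/d₂ = 3.92 × 8.85×10⁻¹² × 9.88×10⁻³ / 2.65×10⁻⁴ = 1.29×10⁻⁹ F.
C = (1/C₁ + 1/C₂)⁻¹ = 6.29×10⁻¹⁰ F.
Q = CV = 6.29×10⁻¹⁰ × 107 = 6.73×10⁻⁸ C.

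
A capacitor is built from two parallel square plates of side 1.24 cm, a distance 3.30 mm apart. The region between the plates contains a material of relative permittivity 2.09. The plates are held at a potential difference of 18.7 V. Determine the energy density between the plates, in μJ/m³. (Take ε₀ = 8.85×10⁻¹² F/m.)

297 μJ/m³

E = V/d = 18.7 / 3.30×10⁻³ = 5.67×10³ V/m.
u = ½κε₀E² = ½ × 2.09 × 8.85×10⁻¹² × (5.67×10³)² = 2.97×10⁻⁴ J/m³.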